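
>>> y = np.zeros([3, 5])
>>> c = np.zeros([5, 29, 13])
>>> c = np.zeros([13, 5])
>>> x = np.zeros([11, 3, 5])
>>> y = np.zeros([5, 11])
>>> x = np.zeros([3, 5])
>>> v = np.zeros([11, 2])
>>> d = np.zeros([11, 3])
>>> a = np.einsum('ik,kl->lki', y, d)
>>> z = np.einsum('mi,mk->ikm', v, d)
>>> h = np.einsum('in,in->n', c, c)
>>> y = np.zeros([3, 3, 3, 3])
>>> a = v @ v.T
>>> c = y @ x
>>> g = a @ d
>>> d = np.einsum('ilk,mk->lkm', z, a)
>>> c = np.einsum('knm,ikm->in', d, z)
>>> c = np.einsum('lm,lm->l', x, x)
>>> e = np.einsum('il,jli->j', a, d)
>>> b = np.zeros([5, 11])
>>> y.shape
(3, 3, 3, 3)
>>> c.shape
(3,)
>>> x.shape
(3, 5)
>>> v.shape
(11, 2)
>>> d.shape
(3, 11, 11)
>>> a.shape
(11, 11)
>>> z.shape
(2, 3, 11)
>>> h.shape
(5,)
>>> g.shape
(11, 3)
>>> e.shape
(3,)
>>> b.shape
(5, 11)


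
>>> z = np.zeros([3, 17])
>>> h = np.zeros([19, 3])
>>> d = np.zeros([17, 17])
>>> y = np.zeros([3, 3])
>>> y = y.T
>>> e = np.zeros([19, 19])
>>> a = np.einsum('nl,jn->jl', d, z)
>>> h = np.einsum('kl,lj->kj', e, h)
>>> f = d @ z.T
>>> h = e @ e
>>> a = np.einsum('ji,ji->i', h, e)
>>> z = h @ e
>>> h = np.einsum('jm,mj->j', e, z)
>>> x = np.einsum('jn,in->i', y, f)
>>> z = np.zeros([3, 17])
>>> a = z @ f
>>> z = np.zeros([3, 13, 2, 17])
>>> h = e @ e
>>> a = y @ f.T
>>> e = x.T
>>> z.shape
(3, 13, 2, 17)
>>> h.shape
(19, 19)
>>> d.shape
(17, 17)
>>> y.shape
(3, 3)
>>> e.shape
(17,)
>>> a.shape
(3, 17)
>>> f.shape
(17, 3)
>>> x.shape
(17,)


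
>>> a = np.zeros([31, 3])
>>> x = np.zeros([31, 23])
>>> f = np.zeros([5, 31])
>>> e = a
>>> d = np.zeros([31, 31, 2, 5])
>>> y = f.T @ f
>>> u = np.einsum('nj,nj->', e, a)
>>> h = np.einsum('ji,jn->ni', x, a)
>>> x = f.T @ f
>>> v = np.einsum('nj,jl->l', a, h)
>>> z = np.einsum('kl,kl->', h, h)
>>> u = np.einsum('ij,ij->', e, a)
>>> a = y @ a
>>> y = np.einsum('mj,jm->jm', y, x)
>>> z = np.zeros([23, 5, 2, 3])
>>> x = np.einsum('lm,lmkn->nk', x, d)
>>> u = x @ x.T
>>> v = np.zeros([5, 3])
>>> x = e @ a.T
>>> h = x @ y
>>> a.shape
(31, 3)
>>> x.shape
(31, 31)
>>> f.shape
(5, 31)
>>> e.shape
(31, 3)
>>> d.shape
(31, 31, 2, 5)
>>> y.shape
(31, 31)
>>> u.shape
(5, 5)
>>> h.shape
(31, 31)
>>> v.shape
(5, 3)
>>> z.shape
(23, 5, 2, 3)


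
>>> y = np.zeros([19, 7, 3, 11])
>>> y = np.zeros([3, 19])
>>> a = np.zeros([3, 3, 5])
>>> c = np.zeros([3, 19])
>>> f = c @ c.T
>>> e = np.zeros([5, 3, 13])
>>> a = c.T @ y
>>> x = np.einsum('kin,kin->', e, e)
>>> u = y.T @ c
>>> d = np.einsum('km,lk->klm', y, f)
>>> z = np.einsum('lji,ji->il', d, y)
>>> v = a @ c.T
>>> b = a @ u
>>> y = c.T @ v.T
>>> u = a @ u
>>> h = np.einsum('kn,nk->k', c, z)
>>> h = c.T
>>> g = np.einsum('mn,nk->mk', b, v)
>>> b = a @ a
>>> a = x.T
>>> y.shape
(19, 19)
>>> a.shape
()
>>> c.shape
(3, 19)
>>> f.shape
(3, 3)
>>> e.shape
(5, 3, 13)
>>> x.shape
()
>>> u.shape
(19, 19)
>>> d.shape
(3, 3, 19)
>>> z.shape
(19, 3)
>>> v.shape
(19, 3)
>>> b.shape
(19, 19)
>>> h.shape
(19, 3)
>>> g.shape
(19, 3)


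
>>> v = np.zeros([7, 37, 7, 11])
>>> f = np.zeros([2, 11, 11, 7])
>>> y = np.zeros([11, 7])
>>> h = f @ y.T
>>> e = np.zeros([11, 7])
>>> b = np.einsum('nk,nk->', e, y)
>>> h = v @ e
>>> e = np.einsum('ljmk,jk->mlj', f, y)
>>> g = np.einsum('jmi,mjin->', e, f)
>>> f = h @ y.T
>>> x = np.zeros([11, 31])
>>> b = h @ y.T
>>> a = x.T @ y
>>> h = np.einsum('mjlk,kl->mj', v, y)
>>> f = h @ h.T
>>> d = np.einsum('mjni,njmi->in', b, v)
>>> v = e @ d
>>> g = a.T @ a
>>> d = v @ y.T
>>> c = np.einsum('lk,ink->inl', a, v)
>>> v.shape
(11, 2, 7)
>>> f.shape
(7, 7)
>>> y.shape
(11, 7)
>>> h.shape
(7, 37)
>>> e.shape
(11, 2, 11)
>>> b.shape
(7, 37, 7, 11)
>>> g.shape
(7, 7)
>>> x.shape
(11, 31)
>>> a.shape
(31, 7)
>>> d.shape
(11, 2, 11)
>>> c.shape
(11, 2, 31)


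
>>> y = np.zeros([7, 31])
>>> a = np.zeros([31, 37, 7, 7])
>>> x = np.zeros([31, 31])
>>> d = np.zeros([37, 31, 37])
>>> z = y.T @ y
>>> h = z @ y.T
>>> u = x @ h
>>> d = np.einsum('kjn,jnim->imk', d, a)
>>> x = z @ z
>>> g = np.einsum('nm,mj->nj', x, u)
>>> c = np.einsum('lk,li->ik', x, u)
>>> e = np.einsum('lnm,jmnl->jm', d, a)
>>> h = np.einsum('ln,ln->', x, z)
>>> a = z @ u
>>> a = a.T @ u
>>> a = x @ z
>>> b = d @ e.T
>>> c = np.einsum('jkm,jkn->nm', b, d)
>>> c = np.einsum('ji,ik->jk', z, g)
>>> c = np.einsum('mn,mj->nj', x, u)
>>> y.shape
(7, 31)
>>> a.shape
(31, 31)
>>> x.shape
(31, 31)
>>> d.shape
(7, 7, 37)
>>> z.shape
(31, 31)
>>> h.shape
()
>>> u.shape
(31, 7)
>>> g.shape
(31, 7)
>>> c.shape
(31, 7)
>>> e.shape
(31, 37)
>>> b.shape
(7, 7, 31)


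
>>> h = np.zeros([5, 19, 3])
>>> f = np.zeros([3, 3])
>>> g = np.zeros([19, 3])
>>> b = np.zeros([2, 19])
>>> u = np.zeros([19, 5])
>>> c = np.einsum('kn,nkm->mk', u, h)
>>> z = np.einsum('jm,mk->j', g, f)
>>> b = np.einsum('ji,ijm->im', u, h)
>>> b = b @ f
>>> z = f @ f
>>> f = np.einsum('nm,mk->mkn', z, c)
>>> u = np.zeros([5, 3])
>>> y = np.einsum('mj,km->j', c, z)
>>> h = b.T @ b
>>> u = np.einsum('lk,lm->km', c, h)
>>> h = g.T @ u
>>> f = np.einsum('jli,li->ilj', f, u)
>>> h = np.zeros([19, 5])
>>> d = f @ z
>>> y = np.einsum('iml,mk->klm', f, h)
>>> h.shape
(19, 5)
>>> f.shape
(3, 19, 3)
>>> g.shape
(19, 3)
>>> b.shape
(5, 3)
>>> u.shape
(19, 3)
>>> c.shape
(3, 19)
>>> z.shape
(3, 3)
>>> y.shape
(5, 3, 19)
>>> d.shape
(3, 19, 3)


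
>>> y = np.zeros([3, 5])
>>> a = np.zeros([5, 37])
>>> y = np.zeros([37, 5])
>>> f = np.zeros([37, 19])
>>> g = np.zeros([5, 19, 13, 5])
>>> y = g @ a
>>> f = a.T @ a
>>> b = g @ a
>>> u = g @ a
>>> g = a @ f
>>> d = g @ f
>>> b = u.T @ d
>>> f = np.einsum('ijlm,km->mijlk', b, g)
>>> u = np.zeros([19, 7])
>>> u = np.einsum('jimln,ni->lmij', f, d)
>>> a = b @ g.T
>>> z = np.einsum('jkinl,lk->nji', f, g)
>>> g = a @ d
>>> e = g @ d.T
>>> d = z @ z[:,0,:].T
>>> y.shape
(5, 19, 13, 37)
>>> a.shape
(37, 13, 19, 5)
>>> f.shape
(37, 37, 13, 19, 5)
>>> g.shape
(37, 13, 19, 37)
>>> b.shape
(37, 13, 19, 37)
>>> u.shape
(19, 13, 37, 37)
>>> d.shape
(19, 37, 19)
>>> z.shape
(19, 37, 13)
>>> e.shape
(37, 13, 19, 5)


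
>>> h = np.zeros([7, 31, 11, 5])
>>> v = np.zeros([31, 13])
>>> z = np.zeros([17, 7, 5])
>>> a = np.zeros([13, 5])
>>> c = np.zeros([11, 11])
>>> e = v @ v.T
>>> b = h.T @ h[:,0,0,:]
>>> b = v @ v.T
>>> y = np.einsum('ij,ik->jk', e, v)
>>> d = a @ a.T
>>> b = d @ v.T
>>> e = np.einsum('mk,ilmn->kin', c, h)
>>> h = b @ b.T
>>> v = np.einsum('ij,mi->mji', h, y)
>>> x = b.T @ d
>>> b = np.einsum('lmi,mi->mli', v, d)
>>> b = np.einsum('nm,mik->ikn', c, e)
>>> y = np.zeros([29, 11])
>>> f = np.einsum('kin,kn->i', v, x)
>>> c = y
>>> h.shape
(13, 13)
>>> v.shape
(31, 13, 13)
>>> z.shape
(17, 7, 5)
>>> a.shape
(13, 5)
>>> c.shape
(29, 11)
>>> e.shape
(11, 7, 5)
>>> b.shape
(7, 5, 11)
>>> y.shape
(29, 11)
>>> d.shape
(13, 13)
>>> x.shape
(31, 13)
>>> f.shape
(13,)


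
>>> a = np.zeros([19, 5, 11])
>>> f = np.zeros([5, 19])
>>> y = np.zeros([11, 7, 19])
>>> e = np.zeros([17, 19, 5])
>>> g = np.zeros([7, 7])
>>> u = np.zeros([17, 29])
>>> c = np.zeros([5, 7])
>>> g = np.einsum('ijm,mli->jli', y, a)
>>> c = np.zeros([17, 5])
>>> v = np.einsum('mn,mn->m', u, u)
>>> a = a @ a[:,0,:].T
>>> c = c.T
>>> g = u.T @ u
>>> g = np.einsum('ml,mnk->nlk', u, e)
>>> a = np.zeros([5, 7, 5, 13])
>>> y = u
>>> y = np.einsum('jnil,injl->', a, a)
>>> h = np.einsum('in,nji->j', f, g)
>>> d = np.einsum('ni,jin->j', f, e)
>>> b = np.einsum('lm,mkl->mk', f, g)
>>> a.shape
(5, 7, 5, 13)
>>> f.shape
(5, 19)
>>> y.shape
()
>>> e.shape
(17, 19, 5)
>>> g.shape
(19, 29, 5)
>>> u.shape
(17, 29)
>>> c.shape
(5, 17)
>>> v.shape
(17,)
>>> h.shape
(29,)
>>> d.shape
(17,)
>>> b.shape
(19, 29)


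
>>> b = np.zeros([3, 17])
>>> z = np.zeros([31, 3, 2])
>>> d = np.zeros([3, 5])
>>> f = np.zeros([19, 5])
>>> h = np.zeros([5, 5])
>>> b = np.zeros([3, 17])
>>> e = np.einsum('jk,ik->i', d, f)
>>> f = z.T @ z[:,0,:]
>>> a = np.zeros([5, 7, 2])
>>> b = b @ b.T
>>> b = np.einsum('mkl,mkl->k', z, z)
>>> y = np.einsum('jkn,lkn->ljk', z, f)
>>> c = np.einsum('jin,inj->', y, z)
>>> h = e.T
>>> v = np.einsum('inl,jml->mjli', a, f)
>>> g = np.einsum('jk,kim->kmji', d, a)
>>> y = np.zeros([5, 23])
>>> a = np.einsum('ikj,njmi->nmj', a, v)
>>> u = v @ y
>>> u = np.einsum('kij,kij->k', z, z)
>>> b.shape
(3,)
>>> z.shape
(31, 3, 2)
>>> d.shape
(3, 5)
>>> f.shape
(2, 3, 2)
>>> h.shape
(19,)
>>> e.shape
(19,)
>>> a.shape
(3, 2, 2)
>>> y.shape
(5, 23)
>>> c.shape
()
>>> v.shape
(3, 2, 2, 5)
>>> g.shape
(5, 2, 3, 7)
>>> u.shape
(31,)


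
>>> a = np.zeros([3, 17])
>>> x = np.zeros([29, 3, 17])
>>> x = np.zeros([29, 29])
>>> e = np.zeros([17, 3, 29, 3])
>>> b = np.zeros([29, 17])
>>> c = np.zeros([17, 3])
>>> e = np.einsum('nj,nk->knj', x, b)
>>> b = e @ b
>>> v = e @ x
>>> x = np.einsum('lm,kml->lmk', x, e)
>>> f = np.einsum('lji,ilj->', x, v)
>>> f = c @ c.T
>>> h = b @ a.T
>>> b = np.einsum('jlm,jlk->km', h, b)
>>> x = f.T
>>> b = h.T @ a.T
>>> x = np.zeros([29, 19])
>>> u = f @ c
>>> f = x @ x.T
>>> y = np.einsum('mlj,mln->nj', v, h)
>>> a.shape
(3, 17)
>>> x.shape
(29, 19)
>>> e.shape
(17, 29, 29)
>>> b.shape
(3, 29, 3)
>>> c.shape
(17, 3)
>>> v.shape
(17, 29, 29)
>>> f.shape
(29, 29)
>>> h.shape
(17, 29, 3)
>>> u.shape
(17, 3)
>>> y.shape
(3, 29)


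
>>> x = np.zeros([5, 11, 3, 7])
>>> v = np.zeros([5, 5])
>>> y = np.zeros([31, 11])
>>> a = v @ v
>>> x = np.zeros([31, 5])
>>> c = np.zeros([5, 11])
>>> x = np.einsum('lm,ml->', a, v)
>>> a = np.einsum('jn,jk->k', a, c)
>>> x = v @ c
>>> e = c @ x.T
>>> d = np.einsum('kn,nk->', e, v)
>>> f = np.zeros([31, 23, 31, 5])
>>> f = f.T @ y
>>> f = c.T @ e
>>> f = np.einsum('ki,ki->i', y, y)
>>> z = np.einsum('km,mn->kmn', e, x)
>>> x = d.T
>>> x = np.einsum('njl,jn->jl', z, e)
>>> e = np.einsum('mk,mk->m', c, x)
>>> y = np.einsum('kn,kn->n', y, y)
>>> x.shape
(5, 11)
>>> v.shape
(5, 5)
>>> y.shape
(11,)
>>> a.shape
(11,)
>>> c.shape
(5, 11)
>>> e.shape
(5,)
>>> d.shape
()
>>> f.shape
(11,)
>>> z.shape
(5, 5, 11)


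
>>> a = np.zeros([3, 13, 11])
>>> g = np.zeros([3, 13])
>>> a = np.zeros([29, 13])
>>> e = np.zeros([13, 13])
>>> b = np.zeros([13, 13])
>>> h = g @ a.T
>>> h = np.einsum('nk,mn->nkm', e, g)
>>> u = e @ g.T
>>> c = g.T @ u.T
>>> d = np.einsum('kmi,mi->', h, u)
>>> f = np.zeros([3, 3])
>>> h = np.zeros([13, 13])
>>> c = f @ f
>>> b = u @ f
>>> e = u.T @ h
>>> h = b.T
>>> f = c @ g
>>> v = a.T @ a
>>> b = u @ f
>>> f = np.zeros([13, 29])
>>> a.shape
(29, 13)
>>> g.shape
(3, 13)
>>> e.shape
(3, 13)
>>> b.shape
(13, 13)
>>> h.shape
(3, 13)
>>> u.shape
(13, 3)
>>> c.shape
(3, 3)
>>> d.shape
()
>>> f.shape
(13, 29)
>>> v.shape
(13, 13)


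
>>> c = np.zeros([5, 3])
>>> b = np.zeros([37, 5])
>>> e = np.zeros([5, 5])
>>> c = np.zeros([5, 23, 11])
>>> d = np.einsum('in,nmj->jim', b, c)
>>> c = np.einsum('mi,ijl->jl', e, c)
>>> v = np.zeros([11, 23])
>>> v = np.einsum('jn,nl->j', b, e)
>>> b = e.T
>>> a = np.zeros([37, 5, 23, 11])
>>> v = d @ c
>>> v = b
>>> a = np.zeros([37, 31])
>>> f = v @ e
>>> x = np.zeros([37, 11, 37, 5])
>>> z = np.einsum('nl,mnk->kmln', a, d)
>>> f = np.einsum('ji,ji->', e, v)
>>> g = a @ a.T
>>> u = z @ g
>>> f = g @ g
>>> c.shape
(23, 11)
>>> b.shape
(5, 5)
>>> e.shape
(5, 5)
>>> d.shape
(11, 37, 23)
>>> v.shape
(5, 5)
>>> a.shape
(37, 31)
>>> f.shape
(37, 37)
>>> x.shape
(37, 11, 37, 5)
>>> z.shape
(23, 11, 31, 37)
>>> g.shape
(37, 37)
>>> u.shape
(23, 11, 31, 37)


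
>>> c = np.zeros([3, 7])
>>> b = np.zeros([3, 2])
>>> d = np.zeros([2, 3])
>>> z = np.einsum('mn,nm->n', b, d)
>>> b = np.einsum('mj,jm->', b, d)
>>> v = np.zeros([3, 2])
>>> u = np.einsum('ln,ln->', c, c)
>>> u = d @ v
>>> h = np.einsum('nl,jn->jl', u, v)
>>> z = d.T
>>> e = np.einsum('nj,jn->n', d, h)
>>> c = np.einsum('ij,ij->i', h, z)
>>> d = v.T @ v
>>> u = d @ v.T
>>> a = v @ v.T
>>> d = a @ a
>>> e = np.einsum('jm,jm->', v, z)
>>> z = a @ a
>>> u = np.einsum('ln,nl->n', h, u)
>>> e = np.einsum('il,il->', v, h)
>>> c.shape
(3,)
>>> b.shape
()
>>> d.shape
(3, 3)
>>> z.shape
(3, 3)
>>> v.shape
(3, 2)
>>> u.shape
(2,)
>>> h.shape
(3, 2)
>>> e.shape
()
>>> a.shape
(3, 3)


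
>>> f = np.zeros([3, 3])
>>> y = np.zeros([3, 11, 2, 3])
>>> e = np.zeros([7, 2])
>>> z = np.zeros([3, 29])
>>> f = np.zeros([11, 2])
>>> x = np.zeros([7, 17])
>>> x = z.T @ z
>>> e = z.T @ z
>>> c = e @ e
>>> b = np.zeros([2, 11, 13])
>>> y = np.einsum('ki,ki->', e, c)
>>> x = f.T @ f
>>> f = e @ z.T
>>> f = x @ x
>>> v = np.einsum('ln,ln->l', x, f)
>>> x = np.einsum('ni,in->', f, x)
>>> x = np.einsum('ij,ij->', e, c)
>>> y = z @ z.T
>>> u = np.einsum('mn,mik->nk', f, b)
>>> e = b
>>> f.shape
(2, 2)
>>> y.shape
(3, 3)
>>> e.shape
(2, 11, 13)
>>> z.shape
(3, 29)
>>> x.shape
()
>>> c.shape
(29, 29)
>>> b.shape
(2, 11, 13)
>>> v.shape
(2,)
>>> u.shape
(2, 13)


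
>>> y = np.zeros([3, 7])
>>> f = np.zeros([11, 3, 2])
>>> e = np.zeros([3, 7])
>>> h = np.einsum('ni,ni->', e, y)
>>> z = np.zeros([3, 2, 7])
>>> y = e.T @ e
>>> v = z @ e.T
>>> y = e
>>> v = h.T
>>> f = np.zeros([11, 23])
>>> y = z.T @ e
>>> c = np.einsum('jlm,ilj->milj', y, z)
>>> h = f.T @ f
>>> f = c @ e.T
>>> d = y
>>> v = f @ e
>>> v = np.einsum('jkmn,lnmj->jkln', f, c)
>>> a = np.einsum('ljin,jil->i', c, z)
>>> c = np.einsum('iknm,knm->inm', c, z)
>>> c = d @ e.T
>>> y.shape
(7, 2, 7)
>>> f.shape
(7, 3, 2, 3)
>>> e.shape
(3, 7)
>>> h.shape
(23, 23)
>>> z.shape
(3, 2, 7)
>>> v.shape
(7, 3, 7, 3)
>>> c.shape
(7, 2, 3)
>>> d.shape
(7, 2, 7)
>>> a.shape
(2,)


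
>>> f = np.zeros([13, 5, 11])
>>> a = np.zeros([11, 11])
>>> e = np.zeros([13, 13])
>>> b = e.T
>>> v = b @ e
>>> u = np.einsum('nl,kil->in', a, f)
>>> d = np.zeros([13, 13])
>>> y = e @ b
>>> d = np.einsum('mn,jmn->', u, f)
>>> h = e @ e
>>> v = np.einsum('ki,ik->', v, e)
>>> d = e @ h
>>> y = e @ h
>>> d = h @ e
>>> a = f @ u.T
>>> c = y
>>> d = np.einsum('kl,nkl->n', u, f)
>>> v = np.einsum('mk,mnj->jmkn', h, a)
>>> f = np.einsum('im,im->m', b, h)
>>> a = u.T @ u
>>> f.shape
(13,)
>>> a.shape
(11, 11)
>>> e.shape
(13, 13)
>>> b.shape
(13, 13)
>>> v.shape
(5, 13, 13, 5)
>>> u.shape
(5, 11)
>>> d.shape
(13,)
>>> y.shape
(13, 13)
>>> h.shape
(13, 13)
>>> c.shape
(13, 13)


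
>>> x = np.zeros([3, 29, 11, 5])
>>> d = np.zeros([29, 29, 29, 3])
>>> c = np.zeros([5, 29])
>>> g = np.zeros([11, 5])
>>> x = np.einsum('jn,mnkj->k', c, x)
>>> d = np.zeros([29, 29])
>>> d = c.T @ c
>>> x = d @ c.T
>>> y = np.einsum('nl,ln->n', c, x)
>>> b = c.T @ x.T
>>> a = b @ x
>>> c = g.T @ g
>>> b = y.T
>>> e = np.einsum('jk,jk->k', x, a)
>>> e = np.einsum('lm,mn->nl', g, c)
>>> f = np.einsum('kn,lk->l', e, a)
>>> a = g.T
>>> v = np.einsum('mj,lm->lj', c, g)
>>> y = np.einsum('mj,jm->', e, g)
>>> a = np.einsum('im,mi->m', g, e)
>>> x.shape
(29, 5)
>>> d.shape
(29, 29)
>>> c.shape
(5, 5)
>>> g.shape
(11, 5)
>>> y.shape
()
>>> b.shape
(5,)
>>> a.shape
(5,)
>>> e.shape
(5, 11)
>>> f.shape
(29,)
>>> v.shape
(11, 5)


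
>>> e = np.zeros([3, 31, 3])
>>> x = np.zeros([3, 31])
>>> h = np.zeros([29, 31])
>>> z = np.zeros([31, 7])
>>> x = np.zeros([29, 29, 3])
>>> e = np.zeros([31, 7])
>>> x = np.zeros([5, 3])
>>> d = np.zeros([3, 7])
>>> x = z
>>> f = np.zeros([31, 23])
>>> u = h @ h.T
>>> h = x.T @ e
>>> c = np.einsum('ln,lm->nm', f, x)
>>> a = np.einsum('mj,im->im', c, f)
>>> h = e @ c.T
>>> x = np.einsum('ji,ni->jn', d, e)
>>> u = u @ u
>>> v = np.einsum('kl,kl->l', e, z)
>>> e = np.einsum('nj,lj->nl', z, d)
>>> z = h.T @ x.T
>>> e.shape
(31, 3)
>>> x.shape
(3, 31)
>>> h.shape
(31, 23)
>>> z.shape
(23, 3)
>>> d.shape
(3, 7)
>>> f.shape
(31, 23)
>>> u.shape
(29, 29)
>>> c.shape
(23, 7)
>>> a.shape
(31, 23)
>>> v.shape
(7,)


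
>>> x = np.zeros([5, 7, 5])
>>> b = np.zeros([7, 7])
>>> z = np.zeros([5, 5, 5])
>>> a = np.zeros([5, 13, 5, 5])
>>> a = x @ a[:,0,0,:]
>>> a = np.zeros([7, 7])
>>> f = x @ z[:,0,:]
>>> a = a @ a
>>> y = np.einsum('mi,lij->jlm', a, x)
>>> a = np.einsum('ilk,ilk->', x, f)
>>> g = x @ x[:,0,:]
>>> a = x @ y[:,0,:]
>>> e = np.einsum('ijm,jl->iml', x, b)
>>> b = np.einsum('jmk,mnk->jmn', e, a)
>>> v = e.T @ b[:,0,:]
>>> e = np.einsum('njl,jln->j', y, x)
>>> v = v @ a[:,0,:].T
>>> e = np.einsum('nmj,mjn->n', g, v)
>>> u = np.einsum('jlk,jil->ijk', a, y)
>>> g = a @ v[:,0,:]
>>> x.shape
(5, 7, 5)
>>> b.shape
(5, 5, 7)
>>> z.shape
(5, 5, 5)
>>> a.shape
(5, 7, 7)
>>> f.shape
(5, 7, 5)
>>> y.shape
(5, 5, 7)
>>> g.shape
(5, 7, 5)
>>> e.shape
(5,)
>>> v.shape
(7, 5, 5)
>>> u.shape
(5, 5, 7)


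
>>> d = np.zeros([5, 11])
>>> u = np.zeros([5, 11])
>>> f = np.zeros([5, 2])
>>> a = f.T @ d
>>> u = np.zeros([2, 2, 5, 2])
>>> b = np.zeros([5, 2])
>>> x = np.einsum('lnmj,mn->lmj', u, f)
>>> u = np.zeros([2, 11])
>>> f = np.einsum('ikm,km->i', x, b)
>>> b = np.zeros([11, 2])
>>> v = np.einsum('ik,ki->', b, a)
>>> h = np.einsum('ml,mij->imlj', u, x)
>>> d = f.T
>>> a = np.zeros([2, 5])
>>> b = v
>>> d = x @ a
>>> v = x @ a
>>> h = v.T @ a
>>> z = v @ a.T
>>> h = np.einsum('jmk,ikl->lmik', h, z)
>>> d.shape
(2, 5, 5)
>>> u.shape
(2, 11)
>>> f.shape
(2,)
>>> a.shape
(2, 5)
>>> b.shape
()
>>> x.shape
(2, 5, 2)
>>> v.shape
(2, 5, 5)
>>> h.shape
(2, 5, 2, 5)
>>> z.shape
(2, 5, 2)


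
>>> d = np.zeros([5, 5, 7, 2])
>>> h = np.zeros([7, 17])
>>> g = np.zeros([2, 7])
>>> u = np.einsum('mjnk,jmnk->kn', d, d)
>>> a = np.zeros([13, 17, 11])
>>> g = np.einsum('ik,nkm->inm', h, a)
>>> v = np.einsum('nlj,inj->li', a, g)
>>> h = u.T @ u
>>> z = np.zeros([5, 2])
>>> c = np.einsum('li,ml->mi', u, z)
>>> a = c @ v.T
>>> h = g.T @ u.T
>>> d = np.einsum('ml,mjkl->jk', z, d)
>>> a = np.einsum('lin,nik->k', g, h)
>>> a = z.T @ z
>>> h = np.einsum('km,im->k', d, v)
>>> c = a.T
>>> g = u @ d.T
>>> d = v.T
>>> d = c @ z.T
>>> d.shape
(2, 5)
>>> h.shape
(5,)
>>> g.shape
(2, 5)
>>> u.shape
(2, 7)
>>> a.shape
(2, 2)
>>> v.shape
(17, 7)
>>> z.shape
(5, 2)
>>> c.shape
(2, 2)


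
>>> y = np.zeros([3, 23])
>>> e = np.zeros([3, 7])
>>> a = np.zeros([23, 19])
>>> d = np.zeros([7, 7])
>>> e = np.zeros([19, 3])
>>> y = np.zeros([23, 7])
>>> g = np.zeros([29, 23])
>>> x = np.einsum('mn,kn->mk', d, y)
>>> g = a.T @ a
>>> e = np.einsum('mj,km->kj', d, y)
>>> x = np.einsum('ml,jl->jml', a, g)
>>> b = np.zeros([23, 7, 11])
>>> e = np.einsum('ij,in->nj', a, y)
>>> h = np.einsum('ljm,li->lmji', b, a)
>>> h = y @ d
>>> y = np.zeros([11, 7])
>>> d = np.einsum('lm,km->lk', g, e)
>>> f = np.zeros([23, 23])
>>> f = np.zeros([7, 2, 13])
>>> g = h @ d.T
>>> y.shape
(11, 7)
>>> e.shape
(7, 19)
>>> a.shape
(23, 19)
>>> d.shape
(19, 7)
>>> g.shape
(23, 19)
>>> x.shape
(19, 23, 19)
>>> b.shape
(23, 7, 11)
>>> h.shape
(23, 7)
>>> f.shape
(7, 2, 13)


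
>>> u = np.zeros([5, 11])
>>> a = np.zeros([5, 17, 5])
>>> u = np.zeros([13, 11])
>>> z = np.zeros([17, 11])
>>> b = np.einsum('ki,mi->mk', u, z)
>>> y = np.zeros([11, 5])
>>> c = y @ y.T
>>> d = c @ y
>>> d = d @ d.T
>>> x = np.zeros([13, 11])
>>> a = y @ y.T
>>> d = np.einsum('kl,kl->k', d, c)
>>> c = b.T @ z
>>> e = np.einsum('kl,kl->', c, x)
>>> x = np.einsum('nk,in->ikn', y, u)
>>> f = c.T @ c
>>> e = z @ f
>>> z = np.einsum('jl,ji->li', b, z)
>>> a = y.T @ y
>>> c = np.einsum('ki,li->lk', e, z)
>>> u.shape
(13, 11)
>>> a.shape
(5, 5)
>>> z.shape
(13, 11)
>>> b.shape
(17, 13)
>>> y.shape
(11, 5)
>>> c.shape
(13, 17)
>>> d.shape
(11,)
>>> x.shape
(13, 5, 11)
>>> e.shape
(17, 11)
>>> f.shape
(11, 11)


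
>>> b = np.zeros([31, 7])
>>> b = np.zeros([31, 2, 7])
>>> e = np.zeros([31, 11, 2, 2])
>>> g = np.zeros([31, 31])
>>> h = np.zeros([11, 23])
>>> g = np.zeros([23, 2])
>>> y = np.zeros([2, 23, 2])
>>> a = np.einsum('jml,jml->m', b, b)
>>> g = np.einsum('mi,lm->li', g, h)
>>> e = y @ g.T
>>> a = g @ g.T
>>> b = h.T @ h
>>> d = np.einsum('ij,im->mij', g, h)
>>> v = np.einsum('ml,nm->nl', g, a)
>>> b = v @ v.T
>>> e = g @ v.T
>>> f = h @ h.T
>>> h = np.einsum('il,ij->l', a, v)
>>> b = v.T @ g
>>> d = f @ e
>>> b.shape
(2, 2)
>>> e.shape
(11, 11)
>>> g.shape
(11, 2)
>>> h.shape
(11,)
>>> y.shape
(2, 23, 2)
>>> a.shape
(11, 11)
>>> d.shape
(11, 11)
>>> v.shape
(11, 2)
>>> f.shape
(11, 11)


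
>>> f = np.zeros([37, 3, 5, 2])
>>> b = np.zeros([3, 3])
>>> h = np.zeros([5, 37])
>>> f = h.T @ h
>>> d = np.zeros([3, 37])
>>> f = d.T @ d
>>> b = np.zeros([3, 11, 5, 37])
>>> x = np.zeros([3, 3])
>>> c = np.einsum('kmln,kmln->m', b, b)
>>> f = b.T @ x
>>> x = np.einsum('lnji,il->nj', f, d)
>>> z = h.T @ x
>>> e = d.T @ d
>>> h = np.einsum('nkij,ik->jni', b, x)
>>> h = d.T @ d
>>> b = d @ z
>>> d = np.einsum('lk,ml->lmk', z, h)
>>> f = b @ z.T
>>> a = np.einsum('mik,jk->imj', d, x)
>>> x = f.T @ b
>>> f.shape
(3, 37)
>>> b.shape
(3, 11)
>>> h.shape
(37, 37)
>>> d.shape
(37, 37, 11)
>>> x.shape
(37, 11)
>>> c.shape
(11,)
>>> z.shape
(37, 11)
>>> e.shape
(37, 37)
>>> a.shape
(37, 37, 5)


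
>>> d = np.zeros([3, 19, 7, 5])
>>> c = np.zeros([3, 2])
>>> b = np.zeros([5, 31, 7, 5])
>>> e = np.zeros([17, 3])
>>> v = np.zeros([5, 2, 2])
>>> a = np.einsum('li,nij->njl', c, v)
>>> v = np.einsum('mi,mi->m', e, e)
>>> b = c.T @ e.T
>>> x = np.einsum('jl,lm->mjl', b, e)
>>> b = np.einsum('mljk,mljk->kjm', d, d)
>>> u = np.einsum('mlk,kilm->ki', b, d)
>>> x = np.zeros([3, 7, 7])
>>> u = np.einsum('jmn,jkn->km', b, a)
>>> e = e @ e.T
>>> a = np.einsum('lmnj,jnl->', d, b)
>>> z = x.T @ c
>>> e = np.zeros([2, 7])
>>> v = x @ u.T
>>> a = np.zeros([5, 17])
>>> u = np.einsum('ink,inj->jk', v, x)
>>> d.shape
(3, 19, 7, 5)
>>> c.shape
(3, 2)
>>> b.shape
(5, 7, 3)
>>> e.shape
(2, 7)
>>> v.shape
(3, 7, 2)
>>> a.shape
(5, 17)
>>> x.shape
(3, 7, 7)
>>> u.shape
(7, 2)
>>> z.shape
(7, 7, 2)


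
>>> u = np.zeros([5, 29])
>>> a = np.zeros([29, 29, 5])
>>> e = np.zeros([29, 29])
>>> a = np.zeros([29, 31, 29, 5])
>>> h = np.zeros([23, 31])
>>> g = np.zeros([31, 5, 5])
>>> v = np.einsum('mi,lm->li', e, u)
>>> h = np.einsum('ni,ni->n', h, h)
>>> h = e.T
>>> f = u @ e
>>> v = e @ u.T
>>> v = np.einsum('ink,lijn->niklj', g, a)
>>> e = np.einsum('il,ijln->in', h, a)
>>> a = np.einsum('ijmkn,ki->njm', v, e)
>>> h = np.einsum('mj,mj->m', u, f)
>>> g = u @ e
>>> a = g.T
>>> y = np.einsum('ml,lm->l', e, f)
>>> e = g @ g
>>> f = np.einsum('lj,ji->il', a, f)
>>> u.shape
(5, 29)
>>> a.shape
(5, 5)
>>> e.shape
(5, 5)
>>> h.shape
(5,)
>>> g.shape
(5, 5)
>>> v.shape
(5, 31, 5, 29, 29)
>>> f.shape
(29, 5)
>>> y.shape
(5,)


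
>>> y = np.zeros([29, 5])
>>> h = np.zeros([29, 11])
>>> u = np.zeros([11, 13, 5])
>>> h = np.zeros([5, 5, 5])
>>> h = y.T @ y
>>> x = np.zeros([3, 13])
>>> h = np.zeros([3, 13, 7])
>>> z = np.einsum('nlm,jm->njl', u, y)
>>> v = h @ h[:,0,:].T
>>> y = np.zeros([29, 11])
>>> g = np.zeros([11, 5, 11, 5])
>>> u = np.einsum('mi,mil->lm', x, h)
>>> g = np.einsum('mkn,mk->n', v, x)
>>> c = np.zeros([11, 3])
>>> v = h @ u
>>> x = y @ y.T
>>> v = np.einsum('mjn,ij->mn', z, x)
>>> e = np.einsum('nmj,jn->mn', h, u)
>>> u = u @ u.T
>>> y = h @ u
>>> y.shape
(3, 13, 7)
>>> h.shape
(3, 13, 7)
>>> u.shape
(7, 7)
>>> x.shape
(29, 29)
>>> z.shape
(11, 29, 13)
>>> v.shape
(11, 13)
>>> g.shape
(3,)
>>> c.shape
(11, 3)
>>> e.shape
(13, 3)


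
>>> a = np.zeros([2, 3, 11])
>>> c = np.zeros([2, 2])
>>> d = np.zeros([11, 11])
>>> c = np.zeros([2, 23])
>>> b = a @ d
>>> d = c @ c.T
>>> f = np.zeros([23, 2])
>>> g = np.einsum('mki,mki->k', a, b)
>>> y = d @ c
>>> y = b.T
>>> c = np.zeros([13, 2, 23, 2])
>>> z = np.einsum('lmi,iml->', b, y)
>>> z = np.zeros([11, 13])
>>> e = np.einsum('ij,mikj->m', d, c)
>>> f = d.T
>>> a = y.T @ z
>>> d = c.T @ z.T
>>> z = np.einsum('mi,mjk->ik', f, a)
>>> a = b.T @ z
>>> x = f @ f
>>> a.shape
(11, 3, 13)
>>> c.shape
(13, 2, 23, 2)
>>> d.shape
(2, 23, 2, 11)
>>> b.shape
(2, 3, 11)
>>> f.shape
(2, 2)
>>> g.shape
(3,)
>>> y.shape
(11, 3, 2)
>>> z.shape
(2, 13)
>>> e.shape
(13,)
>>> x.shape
(2, 2)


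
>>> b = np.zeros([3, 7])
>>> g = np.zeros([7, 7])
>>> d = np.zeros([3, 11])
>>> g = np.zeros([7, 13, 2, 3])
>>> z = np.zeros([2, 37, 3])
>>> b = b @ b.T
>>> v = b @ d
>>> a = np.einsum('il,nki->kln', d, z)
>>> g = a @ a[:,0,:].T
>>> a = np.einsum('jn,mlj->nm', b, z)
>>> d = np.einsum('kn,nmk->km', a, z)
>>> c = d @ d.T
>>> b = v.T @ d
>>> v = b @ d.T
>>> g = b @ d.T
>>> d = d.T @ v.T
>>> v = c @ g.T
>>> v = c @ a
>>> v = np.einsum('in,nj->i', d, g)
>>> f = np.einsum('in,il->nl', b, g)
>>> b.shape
(11, 37)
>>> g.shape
(11, 3)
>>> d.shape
(37, 11)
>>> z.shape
(2, 37, 3)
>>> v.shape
(37,)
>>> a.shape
(3, 2)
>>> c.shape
(3, 3)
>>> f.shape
(37, 3)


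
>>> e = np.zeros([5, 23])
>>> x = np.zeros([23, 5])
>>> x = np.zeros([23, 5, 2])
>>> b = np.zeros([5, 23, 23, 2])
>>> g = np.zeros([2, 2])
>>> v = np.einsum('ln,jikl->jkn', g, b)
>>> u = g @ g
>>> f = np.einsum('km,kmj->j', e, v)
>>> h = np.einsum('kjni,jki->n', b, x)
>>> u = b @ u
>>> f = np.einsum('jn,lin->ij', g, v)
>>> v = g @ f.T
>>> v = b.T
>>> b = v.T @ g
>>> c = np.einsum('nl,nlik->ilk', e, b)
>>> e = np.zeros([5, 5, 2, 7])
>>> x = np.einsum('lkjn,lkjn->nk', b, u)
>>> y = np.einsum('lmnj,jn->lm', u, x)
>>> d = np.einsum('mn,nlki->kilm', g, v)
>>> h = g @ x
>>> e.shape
(5, 5, 2, 7)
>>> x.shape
(2, 23)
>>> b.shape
(5, 23, 23, 2)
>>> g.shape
(2, 2)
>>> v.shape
(2, 23, 23, 5)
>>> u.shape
(5, 23, 23, 2)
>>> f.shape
(23, 2)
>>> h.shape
(2, 23)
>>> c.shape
(23, 23, 2)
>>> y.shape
(5, 23)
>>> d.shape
(23, 5, 23, 2)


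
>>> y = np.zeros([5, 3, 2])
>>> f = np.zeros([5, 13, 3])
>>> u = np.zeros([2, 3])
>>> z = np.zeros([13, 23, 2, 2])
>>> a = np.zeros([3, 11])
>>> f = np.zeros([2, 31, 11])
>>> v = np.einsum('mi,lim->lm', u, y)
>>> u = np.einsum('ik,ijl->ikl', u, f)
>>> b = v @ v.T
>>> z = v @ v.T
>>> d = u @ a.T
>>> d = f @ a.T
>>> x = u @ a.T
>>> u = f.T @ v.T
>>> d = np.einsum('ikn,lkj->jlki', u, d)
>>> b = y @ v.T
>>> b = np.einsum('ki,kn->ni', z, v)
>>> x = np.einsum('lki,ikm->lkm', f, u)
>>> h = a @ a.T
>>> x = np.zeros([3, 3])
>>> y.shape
(5, 3, 2)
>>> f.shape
(2, 31, 11)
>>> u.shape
(11, 31, 5)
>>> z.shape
(5, 5)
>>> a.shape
(3, 11)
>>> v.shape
(5, 2)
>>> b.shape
(2, 5)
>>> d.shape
(3, 2, 31, 11)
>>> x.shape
(3, 3)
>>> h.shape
(3, 3)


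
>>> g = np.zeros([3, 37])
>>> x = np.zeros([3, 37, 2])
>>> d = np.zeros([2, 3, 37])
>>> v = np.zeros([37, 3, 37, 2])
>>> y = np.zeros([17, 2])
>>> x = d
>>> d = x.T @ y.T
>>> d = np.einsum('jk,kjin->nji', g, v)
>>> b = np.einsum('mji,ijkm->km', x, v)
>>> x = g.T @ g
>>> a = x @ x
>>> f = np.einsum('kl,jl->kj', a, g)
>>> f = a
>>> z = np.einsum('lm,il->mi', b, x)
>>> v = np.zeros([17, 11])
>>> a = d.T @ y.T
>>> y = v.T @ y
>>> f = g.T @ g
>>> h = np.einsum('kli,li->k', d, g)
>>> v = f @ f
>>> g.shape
(3, 37)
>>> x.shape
(37, 37)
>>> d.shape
(2, 3, 37)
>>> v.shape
(37, 37)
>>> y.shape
(11, 2)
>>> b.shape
(37, 2)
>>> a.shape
(37, 3, 17)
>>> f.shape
(37, 37)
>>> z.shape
(2, 37)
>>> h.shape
(2,)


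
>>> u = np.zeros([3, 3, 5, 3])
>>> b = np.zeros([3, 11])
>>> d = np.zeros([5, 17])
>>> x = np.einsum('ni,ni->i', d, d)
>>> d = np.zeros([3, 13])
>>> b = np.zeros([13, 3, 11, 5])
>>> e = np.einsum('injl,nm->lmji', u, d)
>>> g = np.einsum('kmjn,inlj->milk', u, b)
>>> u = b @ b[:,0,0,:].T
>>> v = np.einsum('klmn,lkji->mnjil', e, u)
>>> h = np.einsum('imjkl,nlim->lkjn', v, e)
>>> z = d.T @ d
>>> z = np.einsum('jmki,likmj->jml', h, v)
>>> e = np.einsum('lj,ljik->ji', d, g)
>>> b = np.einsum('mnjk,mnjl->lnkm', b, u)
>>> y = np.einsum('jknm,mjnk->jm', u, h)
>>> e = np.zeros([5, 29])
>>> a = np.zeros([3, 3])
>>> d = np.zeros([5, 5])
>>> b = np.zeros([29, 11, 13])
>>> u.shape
(13, 3, 11, 13)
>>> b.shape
(29, 11, 13)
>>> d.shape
(5, 5)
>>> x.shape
(17,)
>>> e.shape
(5, 29)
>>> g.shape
(3, 13, 11, 3)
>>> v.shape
(5, 3, 11, 13, 13)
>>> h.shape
(13, 13, 11, 3)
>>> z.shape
(13, 13, 5)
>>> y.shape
(13, 13)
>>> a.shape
(3, 3)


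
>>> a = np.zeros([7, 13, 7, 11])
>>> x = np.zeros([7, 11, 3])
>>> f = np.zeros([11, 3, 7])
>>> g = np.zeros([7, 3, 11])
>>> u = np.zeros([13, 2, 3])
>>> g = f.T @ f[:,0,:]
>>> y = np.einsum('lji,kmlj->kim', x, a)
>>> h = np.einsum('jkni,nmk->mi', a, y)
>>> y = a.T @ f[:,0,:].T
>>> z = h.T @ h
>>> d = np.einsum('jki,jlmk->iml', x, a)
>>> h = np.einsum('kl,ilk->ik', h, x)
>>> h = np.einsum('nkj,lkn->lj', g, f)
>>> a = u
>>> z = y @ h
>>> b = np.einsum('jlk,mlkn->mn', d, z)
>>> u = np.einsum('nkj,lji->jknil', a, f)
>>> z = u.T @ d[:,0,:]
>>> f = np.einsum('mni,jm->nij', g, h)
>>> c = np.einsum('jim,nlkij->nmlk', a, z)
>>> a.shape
(13, 2, 3)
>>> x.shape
(7, 11, 3)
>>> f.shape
(3, 7, 11)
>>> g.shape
(7, 3, 7)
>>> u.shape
(3, 2, 13, 7, 11)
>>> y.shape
(11, 7, 13, 11)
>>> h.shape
(11, 7)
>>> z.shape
(11, 7, 13, 2, 13)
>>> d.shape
(3, 7, 13)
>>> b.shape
(11, 7)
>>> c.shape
(11, 3, 7, 13)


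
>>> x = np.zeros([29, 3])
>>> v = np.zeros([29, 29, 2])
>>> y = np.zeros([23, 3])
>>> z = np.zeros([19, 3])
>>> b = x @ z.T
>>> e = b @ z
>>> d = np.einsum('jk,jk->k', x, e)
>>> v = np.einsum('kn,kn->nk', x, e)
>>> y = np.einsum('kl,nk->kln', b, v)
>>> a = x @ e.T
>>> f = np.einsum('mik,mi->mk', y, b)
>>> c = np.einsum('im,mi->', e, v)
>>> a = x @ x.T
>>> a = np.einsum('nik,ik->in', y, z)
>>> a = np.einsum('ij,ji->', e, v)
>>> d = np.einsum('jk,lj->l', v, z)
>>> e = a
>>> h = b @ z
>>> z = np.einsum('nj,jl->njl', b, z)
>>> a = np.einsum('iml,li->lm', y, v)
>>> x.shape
(29, 3)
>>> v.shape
(3, 29)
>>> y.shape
(29, 19, 3)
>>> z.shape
(29, 19, 3)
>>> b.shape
(29, 19)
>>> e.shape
()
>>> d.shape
(19,)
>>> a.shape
(3, 19)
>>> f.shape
(29, 3)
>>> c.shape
()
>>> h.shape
(29, 3)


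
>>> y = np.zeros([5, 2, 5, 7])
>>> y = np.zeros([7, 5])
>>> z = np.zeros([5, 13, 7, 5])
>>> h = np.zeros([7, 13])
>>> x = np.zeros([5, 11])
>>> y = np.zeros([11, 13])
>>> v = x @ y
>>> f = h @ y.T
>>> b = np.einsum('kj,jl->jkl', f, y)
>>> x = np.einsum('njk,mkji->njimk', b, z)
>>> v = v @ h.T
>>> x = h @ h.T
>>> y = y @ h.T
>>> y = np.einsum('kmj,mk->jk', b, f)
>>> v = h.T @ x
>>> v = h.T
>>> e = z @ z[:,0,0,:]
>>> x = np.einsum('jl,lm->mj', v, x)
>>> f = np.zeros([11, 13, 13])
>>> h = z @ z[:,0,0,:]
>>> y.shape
(13, 11)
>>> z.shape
(5, 13, 7, 5)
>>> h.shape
(5, 13, 7, 5)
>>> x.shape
(7, 13)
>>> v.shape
(13, 7)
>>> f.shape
(11, 13, 13)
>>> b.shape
(11, 7, 13)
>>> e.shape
(5, 13, 7, 5)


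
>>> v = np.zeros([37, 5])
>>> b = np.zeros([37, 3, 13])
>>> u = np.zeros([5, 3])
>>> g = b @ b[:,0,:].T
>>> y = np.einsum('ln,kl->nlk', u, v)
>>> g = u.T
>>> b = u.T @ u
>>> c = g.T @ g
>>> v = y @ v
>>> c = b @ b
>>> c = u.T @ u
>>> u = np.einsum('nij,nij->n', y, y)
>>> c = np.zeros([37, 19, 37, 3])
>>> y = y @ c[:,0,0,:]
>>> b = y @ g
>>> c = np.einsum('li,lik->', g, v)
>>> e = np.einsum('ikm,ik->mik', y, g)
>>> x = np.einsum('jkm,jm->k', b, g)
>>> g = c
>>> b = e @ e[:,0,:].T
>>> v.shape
(3, 5, 5)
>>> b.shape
(3, 3, 3)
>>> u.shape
(3,)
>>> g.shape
()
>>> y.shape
(3, 5, 3)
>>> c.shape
()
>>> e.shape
(3, 3, 5)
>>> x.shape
(5,)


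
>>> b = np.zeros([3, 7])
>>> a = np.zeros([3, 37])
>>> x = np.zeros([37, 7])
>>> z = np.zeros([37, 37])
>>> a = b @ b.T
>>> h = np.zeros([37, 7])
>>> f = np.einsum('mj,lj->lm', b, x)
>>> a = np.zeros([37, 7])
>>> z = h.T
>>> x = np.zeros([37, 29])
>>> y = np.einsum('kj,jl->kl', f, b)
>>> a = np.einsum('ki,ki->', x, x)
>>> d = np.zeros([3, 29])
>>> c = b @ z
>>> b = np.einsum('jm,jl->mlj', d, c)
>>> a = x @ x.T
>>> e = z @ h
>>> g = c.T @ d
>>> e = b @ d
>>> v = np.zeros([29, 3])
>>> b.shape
(29, 37, 3)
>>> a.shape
(37, 37)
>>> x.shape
(37, 29)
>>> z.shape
(7, 37)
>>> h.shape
(37, 7)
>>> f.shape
(37, 3)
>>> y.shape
(37, 7)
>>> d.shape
(3, 29)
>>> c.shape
(3, 37)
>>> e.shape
(29, 37, 29)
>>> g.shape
(37, 29)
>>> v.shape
(29, 3)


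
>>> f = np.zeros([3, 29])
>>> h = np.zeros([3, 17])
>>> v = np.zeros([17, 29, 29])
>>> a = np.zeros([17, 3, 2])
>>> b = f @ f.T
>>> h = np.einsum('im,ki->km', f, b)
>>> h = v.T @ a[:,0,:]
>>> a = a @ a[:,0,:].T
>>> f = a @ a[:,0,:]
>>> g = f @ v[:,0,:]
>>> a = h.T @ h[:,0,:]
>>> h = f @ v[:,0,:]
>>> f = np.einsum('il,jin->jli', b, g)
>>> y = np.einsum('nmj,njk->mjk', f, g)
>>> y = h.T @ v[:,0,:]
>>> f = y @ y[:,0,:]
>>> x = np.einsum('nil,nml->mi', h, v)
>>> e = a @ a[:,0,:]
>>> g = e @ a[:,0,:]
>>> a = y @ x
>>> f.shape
(29, 3, 29)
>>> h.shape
(17, 3, 29)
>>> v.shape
(17, 29, 29)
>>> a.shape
(29, 3, 3)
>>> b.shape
(3, 3)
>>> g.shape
(2, 29, 2)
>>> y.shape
(29, 3, 29)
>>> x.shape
(29, 3)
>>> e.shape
(2, 29, 2)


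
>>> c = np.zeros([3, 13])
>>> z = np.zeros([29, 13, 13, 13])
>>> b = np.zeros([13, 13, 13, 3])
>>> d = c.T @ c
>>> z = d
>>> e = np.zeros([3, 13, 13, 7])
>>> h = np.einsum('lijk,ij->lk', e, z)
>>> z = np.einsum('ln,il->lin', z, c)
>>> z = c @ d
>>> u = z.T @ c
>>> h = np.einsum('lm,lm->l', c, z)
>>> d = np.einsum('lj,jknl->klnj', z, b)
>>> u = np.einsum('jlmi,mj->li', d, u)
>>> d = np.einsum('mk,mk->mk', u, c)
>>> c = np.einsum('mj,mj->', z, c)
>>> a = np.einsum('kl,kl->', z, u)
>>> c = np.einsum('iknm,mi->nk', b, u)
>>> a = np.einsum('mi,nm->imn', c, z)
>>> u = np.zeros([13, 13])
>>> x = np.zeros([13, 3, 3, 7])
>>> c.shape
(13, 13)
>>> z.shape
(3, 13)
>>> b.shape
(13, 13, 13, 3)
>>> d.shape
(3, 13)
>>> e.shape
(3, 13, 13, 7)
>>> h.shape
(3,)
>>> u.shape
(13, 13)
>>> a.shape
(13, 13, 3)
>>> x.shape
(13, 3, 3, 7)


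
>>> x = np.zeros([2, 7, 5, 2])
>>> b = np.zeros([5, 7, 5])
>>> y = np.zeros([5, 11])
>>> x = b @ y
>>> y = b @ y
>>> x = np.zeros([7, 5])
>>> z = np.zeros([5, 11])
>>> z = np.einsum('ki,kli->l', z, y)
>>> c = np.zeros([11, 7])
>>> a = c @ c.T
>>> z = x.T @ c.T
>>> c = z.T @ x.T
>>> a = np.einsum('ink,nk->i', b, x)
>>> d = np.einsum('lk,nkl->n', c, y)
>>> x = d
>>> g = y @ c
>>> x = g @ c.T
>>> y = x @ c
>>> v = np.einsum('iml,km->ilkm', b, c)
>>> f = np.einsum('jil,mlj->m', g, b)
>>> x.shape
(5, 7, 11)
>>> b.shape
(5, 7, 5)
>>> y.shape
(5, 7, 7)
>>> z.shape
(5, 11)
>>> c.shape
(11, 7)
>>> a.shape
(5,)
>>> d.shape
(5,)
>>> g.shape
(5, 7, 7)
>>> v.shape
(5, 5, 11, 7)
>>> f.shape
(5,)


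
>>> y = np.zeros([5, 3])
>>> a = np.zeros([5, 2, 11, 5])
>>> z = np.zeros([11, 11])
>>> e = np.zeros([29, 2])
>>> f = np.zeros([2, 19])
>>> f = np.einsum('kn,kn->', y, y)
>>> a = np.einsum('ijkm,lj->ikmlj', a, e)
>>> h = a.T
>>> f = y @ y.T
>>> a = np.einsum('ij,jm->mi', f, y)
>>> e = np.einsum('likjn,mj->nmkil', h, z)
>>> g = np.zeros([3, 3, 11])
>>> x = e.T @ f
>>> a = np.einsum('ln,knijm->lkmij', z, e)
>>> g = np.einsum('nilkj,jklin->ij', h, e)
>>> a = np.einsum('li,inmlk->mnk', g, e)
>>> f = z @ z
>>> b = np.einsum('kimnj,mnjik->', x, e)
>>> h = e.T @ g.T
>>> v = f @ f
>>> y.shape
(5, 3)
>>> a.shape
(5, 11, 2)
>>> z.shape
(11, 11)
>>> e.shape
(5, 11, 5, 29, 2)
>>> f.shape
(11, 11)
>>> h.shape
(2, 29, 5, 11, 29)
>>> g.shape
(29, 5)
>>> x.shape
(2, 29, 5, 11, 5)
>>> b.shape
()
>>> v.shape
(11, 11)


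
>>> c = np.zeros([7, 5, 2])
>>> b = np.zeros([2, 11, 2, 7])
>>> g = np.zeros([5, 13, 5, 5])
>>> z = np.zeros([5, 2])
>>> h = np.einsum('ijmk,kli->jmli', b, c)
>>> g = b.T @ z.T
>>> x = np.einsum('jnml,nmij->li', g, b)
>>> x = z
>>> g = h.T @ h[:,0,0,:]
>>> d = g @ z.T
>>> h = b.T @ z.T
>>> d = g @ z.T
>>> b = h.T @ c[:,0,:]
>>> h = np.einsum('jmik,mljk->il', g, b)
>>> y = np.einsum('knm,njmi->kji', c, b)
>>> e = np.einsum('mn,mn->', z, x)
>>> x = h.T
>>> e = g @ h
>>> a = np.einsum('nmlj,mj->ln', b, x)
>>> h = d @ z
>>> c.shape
(7, 5, 2)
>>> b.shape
(5, 11, 2, 2)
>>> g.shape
(2, 5, 2, 2)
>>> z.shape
(5, 2)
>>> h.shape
(2, 5, 2, 2)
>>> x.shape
(11, 2)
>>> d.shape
(2, 5, 2, 5)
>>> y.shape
(7, 11, 2)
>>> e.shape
(2, 5, 2, 11)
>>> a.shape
(2, 5)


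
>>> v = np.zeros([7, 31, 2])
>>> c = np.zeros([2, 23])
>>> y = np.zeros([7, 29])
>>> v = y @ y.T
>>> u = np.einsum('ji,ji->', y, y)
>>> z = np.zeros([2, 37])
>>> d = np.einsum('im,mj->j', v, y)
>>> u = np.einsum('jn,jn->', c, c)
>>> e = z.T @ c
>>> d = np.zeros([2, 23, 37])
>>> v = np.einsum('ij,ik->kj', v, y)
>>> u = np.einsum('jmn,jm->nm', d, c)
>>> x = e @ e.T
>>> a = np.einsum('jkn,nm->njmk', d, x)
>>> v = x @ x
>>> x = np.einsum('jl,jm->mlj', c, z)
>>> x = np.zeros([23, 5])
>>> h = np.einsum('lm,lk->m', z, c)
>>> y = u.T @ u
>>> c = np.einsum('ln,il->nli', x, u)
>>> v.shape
(37, 37)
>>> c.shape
(5, 23, 37)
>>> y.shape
(23, 23)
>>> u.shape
(37, 23)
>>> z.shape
(2, 37)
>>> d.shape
(2, 23, 37)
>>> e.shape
(37, 23)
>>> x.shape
(23, 5)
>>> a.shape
(37, 2, 37, 23)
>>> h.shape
(37,)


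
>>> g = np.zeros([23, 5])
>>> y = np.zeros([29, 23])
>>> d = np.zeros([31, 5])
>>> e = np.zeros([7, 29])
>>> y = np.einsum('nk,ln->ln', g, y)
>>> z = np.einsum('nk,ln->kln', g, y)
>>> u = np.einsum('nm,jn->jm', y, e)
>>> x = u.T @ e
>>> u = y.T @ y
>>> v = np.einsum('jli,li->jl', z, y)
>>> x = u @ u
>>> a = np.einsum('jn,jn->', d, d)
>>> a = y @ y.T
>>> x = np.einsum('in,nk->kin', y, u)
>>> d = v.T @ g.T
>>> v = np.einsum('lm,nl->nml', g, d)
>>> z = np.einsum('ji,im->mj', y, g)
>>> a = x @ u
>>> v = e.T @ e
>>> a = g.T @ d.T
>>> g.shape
(23, 5)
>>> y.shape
(29, 23)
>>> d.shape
(29, 23)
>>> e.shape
(7, 29)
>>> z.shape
(5, 29)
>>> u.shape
(23, 23)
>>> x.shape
(23, 29, 23)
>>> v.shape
(29, 29)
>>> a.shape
(5, 29)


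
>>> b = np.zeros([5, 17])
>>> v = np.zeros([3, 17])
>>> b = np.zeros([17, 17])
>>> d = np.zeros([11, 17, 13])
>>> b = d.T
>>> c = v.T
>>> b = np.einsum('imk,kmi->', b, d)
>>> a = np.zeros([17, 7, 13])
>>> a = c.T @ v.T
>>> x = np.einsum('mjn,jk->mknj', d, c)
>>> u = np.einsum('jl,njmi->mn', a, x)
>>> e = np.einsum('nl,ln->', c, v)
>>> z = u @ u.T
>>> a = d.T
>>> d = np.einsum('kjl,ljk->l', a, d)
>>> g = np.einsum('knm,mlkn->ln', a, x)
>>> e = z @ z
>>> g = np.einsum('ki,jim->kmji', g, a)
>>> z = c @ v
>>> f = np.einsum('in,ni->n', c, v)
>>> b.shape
()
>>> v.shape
(3, 17)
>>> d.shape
(11,)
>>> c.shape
(17, 3)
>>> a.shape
(13, 17, 11)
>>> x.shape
(11, 3, 13, 17)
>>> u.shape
(13, 11)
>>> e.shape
(13, 13)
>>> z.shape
(17, 17)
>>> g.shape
(3, 11, 13, 17)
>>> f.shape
(3,)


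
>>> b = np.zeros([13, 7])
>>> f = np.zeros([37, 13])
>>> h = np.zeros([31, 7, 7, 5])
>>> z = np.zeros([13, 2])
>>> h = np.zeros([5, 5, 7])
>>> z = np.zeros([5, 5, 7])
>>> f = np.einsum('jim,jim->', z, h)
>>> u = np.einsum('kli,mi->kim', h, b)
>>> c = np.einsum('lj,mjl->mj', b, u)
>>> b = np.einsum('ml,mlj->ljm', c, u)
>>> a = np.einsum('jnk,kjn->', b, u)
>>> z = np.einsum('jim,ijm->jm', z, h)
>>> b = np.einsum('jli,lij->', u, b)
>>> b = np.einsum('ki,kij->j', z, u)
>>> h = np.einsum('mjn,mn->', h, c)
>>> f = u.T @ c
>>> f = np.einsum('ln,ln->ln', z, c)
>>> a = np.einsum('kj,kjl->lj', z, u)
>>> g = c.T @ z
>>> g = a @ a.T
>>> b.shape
(13,)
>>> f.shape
(5, 7)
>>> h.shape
()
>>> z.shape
(5, 7)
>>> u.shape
(5, 7, 13)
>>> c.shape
(5, 7)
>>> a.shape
(13, 7)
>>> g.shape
(13, 13)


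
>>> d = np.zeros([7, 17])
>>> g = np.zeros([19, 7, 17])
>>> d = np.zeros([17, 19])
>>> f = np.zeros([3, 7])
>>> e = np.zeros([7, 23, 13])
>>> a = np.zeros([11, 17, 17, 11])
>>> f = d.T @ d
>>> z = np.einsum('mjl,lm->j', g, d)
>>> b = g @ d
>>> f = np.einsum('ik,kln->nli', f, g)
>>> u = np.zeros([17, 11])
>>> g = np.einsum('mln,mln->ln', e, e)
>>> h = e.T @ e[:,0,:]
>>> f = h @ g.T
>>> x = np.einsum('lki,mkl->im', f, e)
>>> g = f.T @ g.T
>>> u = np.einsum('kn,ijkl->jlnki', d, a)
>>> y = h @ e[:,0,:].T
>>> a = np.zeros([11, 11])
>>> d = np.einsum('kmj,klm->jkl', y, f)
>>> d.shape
(7, 13, 23)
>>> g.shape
(23, 23, 23)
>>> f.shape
(13, 23, 23)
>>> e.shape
(7, 23, 13)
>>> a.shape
(11, 11)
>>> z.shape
(7,)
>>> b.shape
(19, 7, 19)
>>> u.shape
(17, 11, 19, 17, 11)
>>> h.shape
(13, 23, 13)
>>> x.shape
(23, 7)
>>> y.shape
(13, 23, 7)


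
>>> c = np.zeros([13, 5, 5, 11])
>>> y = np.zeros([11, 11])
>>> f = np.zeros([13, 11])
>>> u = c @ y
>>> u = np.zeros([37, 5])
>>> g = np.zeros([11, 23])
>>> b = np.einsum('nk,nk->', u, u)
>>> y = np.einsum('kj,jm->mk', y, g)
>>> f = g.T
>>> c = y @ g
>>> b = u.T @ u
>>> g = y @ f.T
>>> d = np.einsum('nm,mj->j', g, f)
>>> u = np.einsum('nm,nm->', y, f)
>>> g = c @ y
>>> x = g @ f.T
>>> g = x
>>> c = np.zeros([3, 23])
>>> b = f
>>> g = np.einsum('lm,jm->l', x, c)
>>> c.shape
(3, 23)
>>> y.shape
(23, 11)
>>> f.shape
(23, 11)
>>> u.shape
()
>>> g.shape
(23,)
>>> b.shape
(23, 11)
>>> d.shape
(11,)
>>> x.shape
(23, 23)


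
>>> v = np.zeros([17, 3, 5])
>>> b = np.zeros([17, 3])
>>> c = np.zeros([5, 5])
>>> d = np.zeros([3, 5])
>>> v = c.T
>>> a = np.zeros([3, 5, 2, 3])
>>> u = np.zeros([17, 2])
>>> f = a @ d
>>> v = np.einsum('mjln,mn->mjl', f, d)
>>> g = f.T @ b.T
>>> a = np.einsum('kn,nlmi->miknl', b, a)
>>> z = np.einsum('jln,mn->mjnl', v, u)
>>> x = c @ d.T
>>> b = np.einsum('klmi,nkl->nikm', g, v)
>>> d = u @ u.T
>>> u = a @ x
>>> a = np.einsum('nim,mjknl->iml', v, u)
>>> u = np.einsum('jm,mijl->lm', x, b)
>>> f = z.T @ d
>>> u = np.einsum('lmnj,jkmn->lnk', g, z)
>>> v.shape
(3, 5, 2)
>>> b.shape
(3, 17, 5, 5)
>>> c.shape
(5, 5)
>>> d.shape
(17, 17)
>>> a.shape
(5, 2, 3)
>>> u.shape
(5, 5, 3)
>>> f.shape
(5, 2, 3, 17)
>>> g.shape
(5, 2, 5, 17)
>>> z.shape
(17, 3, 2, 5)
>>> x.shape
(5, 3)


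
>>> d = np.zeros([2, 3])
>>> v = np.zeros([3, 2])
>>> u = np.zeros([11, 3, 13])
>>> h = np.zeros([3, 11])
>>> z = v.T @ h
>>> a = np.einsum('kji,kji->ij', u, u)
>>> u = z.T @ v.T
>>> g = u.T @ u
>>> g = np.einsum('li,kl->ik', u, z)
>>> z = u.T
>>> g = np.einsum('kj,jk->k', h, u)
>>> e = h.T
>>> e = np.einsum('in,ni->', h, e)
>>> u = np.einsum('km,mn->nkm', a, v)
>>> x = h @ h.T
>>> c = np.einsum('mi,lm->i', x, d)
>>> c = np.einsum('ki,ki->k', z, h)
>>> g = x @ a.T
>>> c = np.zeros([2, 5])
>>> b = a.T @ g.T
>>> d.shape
(2, 3)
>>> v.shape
(3, 2)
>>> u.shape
(2, 13, 3)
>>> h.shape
(3, 11)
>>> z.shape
(3, 11)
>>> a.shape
(13, 3)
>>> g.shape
(3, 13)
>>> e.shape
()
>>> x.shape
(3, 3)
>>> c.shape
(2, 5)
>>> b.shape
(3, 3)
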